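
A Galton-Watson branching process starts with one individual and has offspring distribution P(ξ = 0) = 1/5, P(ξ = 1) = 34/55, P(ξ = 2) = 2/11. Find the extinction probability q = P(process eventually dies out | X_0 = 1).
q = 1

Mean offspring μ = 0·1/5 + 1·34/55 + 2·2/11 = 54/55 ≤ 1. For μ ≤ 1 with offspring not concentrated at 1, the Galton-Watson process goes extinct almost surely, so q = 1.
(Algebraic check: The pgf is f(s) = 1/5 + 34/55·s + 2/11·s². The extinction probability q is the smallest fixed point of f in [0, 1]. Setting s = f(s):
  2/11·s² + (34/55 − 1)·s + 1/5 = 0
  2/11·s² − (1/5 + 2/11)·s + 1/5 = 0
which factors as (s − 1)·(2/11·s − 1/5) = 0, giving roots s = 1 and s = (1/5)/(2/11) = 11/10. Since 11/10 ≥ 1, the smallest root in [0, 1] is s = 1.)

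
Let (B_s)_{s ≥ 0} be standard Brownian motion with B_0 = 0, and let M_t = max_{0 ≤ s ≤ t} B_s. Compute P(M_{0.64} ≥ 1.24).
P(M_{0.64} ≥ 1.24) = 2·P(B_{0.64} ≥ 1.24) = 2(1 − Φ(1.24/√0.64)) ≈ 0.1211

By the reflection principle for Brownian motion, P(M_t ≥ a) = 2 · P(B_t ≥ a) for a ≥ 0. Since B_t ~ N(0, t), P(B_t ≥ 1.24) = 1 − Φ(1.24/√t) = 1 − Φ(1.24/√0.64) = 1 − Φ(1.5500). So
  P(M_{0.64} ≥ 1.24) = 2(1 − Φ(1.5500)) ≈ 0.1211.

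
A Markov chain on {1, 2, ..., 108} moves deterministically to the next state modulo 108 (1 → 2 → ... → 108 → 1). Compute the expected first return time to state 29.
E[T_29 | X_0 = 29] = 108

The chain cycles deterministically, so starting at state 29 it returns in exactly 108 steps. Equivalently, the stationary distribution is uniform π_j = 1/108 for every state j, so by Kac's formula E[T_29] = 1/π_29 = 108.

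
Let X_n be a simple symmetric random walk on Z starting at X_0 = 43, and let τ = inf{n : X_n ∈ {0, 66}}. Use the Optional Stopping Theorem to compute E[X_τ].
E[X_τ] = 43

X_n is a martingale and τ is a bounded-mean stopping time (indeed τ is finite a.s. with bounded expectation since the walk is in a bounded region). By the OST, E[X_τ] = E[X_0] = 43. Equivalently: E[X_τ] = 66 · P(hit 66 first) + 0 · P(hit 0 first) = 66 · (43/66) = 43.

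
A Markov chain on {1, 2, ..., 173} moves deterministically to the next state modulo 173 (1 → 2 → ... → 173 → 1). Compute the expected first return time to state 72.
E[T_72 | X_0 = 72] = 173

The chain cycles deterministically, so starting at state 72 it returns in exactly 173 steps. Equivalently, the stationary distribution is uniform π_j = 1/173 for every state j, so by Kac's formula E[T_72] = 1/π_72 = 173.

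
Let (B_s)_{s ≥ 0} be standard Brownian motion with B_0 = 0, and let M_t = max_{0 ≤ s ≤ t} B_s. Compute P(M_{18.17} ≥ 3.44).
P(M_{18.17} ≥ 3.44) = 2·P(B_{18.17} ≥ 3.44) = 2(1 − Φ(3.44/√18.17)) ≈ 0.4197

By the reflection principle for Brownian motion, P(M_t ≥ a) = 2 · P(B_t ≥ a) for a ≥ 0. Since B_t ~ N(0, t), P(B_t ≥ 3.44) = 1 − Φ(3.44/√t) = 1 − Φ(3.44/√18.17) = 1 − Φ(0.8070). So
  P(M_{18.17} ≥ 3.44) = 2(1 − Φ(0.8070)) ≈ 0.4197.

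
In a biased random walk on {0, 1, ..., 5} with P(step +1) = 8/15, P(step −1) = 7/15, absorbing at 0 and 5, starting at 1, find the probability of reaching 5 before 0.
P(hit 5 before 0) = (1 − (7/8)^1) / (1 − (7/8)^5) = 4096/15961

Let u_k denote P(reach 5 before 0 | start at k). Boundary: u_0 = 0, u_5 = 1. Recurrence: u_k = 8/15·u_{k+1} + 7/15·u_{k-1} for 1 ≤ k ≤ 4. Try u_k = A + B·r^k with r = q/p = (7/15)/(8/15) = 7/8. Substitution satisfies the recurrence; boundary conditions give:
  u_k = (1 − r^k) / (1 − r^N) = (1 − (7/8)^1) / (1 − (7/8)^5) = 4096/15961.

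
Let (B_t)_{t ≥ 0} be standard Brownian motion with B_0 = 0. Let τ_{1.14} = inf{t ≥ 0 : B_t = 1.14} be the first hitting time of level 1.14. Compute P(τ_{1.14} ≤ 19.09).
P(τ_{1.14} ≤ 19.09) = 2(1 − Φ(1.14/√19.09)) = 2(1 − Φ(0.2609)) ≈ 0.7942

By the reflection principle for standard BM, P(τ_b ≤ t) = 2 · P(B_t ≥ b). Since B_t ~ N(0, t), P(B_t ≥ 1.14) = 1 − Φ(1.14/√t) = 1 − Φ(1.14/√19.09) = 1 − Φ(0.2609) ≈ 0.39708. Doubling: P(τ_{1.14} ≤ 19.09) ≈ 2 · 0.39708 = 0.79416 ≈ 0.7942.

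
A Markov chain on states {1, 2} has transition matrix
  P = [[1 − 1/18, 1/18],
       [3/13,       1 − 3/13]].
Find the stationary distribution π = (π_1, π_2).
π_1 = 54/67, π_2 = 13/67

Solve πP = π with π_1 + π_2 = 1. From πP = π: π_1 · (1 − 1/18) + π_2 · 3/13 = π_1 ⇒ π_2 · 3/13 = π_1 · 1/18 ⇒ π_2/π_1 = (1/18)/(3/13) = 13/54. Together with π_1 + π_2 = 1:
  π_1 = (3/13)/(1/18 + 3/13) = (3/13)/(67/234) = 54/67,
  π_2 = (1/18)/(1/18 + 3/13) = (1/18)/(67/234) = 13/67.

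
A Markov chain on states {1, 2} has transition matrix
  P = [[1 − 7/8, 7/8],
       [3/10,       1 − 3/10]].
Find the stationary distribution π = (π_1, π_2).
π_1 = 12/47, π_2 = 35/47

Solve πP = π with π_1 + π_2 = 1. From πP = π: π_1 · (1 − 7/8) + π_2 · 3/10 = π_1 ⇒ π_2 · 3/10 = π_1 · 7/8 ⇒ π_2/π_1 = (7/8)/(3/10) = 35/12. Together with π_1 + π_2 = 1:
  π_1 = (3/10)/(7/8 + 3/10) = (3/10)/(47/40) = 12/47,
  π_2 = (7/8)/(7/8 + 3/10) = (7/8)/(47/40) = 35/47.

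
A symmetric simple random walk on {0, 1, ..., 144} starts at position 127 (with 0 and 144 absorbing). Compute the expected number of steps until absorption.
E[τ | X_0 = 127] = 2159

Let v_k = E[τ | X_0 = k]. Boundary: v_0 = v_144 = 0. Recurrence: v_k = 1 + (v_{k-1} + v_{k+1})/2 for 1 ≤ k ≤ 143. The particular solution to v_k − (v_{k-1} + v_{k+1})/2 = 1 is v_k = −k^2. Adding homogeneous solution A + B k and matching boundaries gives v_k = k (144 − k). Substituting k = 127: v_127 = 127 · 17 = 2159.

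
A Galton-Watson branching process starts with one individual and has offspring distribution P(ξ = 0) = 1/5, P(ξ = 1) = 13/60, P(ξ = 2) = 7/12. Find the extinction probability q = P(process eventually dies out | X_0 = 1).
q = 12/35

The pgf is f(s) = 1/5 + 13/60·s + 7/12·s². The extinction probability q is the smallest fixed point of f in [0, 1]. Setting s = f(s):
  7/12·s² + (13/60 − 1)·s + 1/5 = 0
  7/12·s² − (1/5 + 7/12)·s + 1/5 = 0
which factors as (s − 1)·(7/12·s − 1/5) = 0, giving roots s = 1 and s = (1/5)/(7/12) = 12/35.
Mean offspring μ = 13/60 + 2·7/12 = 83/60 > 1 (supercritical), so q < 1. The extinction probability is the smaller root: q = (1/5)/(7/12) = 12/35.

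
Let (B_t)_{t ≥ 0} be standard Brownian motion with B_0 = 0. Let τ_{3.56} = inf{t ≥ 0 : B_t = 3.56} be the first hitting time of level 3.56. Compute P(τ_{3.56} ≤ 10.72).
P(τ_{3.56} ≤ 10.72) = 2(1 − Φ(3.56/√10.72)) = 2(1 − Φ(1.0873)) ≈ 0.2769

By the reflection principle for standard BM, P(τ_b ≤ t) = 2 · P(B_t ≥ b). Since B_t ~ N(0, t), P(B_t ≥ 3.56) = 1 − Φ(3.56/√t) = 1 − Φ(3.56/√10.72) = 1 − Φ(1.0873) ≈ 0.13845. Doubling: P(τ_{3.56} ≤ 10.72) ≈ 2 · 0.13845 = 0.27690 ≈ 0.2769.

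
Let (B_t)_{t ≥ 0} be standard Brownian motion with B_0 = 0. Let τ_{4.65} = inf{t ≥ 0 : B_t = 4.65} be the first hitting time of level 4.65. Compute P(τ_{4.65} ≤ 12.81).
P(τ_{4.65} ≤ 12.81) = 2(1 − Φ(4.65/√12.81)) = 2(1 − Φ(1.2992)) ≈ 0.1939

By the reflection principle for standard BM, P(τ_b ≤ t) = 2 · P(B_t ≥ b). Since B_t ~ N(0, t), P(B_t ≥ 4.65) = 1 − Φ(4.65/√t) = 1 − Φ(4.65/√12.81) = 1 − Φ(1.2992) ≈ 0.09694. Doubling: P(τ_{4.65} ≤ 12.81) ≈ 2 · 0.09694 = 0.19388 ≈ 0.1939.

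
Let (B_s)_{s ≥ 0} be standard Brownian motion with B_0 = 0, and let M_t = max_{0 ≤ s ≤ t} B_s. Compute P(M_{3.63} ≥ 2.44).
P(M_{3.63} ≥ 2.44) = 2·P(B_{3.63} ≥ 2.44) = 2(1 − Φ(2.44/√3.63)) ≈ 0.2003

By the reflection principle for Brownian motion, P(M_t ≥ a) = 2 · P(B_t ≥ a) for a ≥ 0. Since B_t ~ N(0, t), P(B_t ≥ 2.44) = 1 − Φ(2.44/√t) = 1 − Φ(2.44/√3.63) = 1 − Φ(1.2807). So
  P(M_{3.63} ≥ 2.44) = 2(1 − Φ(1.2807)) ≈ 0.2003.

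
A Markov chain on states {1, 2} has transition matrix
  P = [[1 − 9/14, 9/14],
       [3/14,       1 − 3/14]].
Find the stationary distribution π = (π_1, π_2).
π_1 = 1/4, π_2 = 3/4

Solve πP = π with π_1 + π_2 = 1. From πP = π: π_1 · (1 − 9/14) + π_2 · 3/14 = π_1 ⇒ π_2 · 3/14 = π_1 · 9/14 ⇒ π_2/π_1 = (9/14)/(3/14) = 3. Together with π_1 + π_2 = 1:
  π_1 = (3/14)/(9/14 + 3/14) = (3/14)/(6/7) = 1/4,
  π_2 = (9/14)/(9/14 + 3/14) = (9/14)/(6/7) = 3/4.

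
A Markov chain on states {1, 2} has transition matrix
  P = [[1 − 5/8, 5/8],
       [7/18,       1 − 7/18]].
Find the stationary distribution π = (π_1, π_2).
π_1 = 28/73, π_2 = 45/73

Solve πP = π with π_1 + π_2 = 1. From πP = π: π_1 · (1 − 5/8) + π_2 · 7/18 = π_1 ⇒ π_2 · 7/18 = π_1 · 5/8 ⇒ π_2/π_1 = (5/8)/(7/18) = 45/28. Together with π_1 + π_2 = 1:
  π_1 = (7/18)/(5/8 + 7/18) = (7/18)/(73/72) = 28/73,
  π_2 = (5/8)/(5/8 + 7/18) = (5/8)/(73/72) = 45/73.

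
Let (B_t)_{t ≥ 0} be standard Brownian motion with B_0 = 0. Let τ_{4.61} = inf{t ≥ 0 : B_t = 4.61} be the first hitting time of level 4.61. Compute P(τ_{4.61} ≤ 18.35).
P(τ_{4.61} ≤ 18.35) = 2(1 − Φ(4.61/√18.35)) = 2(1 − Φ(1.0762)) ≈ 0.2818

By the reflection principle for standard BM, P(τ_b ≤ t) = 2 · P(B_t ≥ b). Since B_t ~ N(0, t), P(B_t ≥ 4.61) = 1 − Φ(4.61/√t) = 1 − Φ(4.61/√18.35) = 1 − Φ(1.0762) ≈ 0.14092. Doubling: P(τ_{4.61} ≤ 18.35) ≈ 2 · 0.14092 = 0.28184 ≈ 0.2818.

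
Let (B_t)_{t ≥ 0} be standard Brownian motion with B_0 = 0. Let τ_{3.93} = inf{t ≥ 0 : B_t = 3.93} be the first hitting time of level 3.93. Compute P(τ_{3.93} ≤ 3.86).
P(τ_{3.93} ≤ 3.86) = 2(1 − Φ(3.93/√3.86)) = 2(1 − Φ(2.0003)) ≈ 0.0455

By the reflection principle for standard BM, P(τ_b ≤ t) = 2 · P(B_t ≥ b). Since B_t ~ N(0, t), P(B_t ≥ 3.93) = 1 − Φ(3.93/√t) = 1 − Φ(3.93/√3.86) = 1 − Φ(2.0003) ≈ 0.02273. Doubling: P(τ_{3.93} ≤ 3.86) ≈ 2 · 0.02273 = 0.04546 ≈ 0.0455.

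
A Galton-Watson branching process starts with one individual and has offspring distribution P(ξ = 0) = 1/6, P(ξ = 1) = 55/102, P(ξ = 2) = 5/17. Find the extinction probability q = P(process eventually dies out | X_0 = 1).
q = 17/30

The pgf is f(s) = 1/6 + 55/102·s + 5/17·s². The extinction probability q is the smallest fixed point of f in [0, 1]. Setting s = f(s):
  5/17·s² + (55/102 − 1)·s + 1/6 = 0
  5/17·s² − (1/6 + 5/17)·s + 1/6 = 0
which factors as (s − 1)·(5/17·s − 1/6) = 0, giving roots s = 1 and s = (1/6)/(5/17) = 17/30.
Mean offspring μ = 55/102 + 2·5/17 = 115/102 > 1 (supercritical), so q < 1. The extinction probability is the smaller root: q = (1/6)/(5/17) = 17/30.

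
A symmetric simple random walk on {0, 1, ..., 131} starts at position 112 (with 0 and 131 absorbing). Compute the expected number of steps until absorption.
E[τ | X_0 = 112] = 2128

Let v_k = E[τ | X_0 = k]. Boundary: v_0 = v_131 = 0. Recurrence: v_k = 1 + (v_{k-1} + v_{k+1})/2 for 1 ≤ k ≤ 130. The particular solution to v_k − (v_{k-1} + v_{k+1})/2 = 1 is v_k = −k^2. Adding homogeneous solution A + B k and matching boundaries gives v_k = k (131 − k). Substituting k = 112: v_112 = 112 · 19 = 2128.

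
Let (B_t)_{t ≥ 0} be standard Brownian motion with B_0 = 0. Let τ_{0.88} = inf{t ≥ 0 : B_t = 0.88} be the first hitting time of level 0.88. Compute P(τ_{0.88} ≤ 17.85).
P(τ_{0.88} ≤ 17.85) = 2(1 − Φ(0.88/√17.85)) = 2(1 − Φ(0.2083)) ≈ 0.8350

By the reflection principle for standard BM, P(τ_b ≤ t) = 2 · P(B_t ≥ b). Since B_t ~ N(0, t), P(B_t ≥ 0.88) = 1 − Φ(0.88/√t) = 1 − Φ(0.88/√17.85) = 1 − Φ(0.2083) ≈ 0.41750. Doubling: P(τ_{0.88} ≤ 17.85) ≈ 2 · 0.41750 = 0.83500 ≈ 0.8350.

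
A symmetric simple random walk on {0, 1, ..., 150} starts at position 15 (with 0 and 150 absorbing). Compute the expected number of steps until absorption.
E[τ | X_0 = 15] = 2025

Let v_k = E[τ | X_0 = k]. Boundary: v_0 = v_150 = 0. Recurrence: v_k = 1 + (v_{k-1} + v_{k+1})/2 for 1 ≤ k ≤ 149. The particular solution to v_k − (v_{k-1} + v_{k+1})/2 = 1 is v_k = −k^2. Adding homogeneous solution A + B k and matching boundaries gives v_k = k (150 − k). Substituting k = 15: v_15 = 15 · 135 = 2025.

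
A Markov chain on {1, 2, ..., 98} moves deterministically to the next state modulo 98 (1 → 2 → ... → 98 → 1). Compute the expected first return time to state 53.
E[T_53 | X_0 = 53] = 98

The chain cycles deterministically, so starting at state 53 it returns in exactly 98 steps. Equivalently, the stationary distribution is uniform π_j = 1/98 for every state j, so by Kac's formula E[T_53] = 1/π_53 = 98.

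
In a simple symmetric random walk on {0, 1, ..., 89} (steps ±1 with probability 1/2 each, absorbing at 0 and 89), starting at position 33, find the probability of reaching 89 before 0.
P(hit 89 before 0) = 33/89

Let u_k = P(hit 89 before 0 | start at k). Then u_0 = 0, u_89 = 1, and u_k = u_{k-1}/2 + u_{k+1}/2 for 1 ≤ k ≤ 88. This harmonic recurrence is solved by u_k = k/89, giving u_33 = 33/89.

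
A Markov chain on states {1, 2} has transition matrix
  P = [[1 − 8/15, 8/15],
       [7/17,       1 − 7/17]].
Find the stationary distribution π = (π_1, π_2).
π_1 = 105/241, π_2 = 136/241

Solve πP = π with π_1 + π_2 = 1. From πP = π: π_1 · (1 − 8/15) + π_2 · 7/17 = π_1 ⇒ π_2 · 7/17 = π_1 · 8/15 ⇒ π_2/π_1 = (8/15)/(7/17) = 136/105. Together with π_1 + π_2 = 1:
  π_1 = (7/17)/(8/15 + 7/17) = (7/17)/(241/255) = 105/241,
  π_2 = (8/15)/(8/15 + 7/17) = (8/15)/(241/255) = 136/241.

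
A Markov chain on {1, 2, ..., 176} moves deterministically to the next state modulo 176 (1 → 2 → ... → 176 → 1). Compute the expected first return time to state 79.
E[T_79 | X_0 = 79] = 176

The chain cycles deterministically, so starting at state 79 it returns in exactly 176 steps. Equivalently, the stationary distribution is uniform π_j = 1/176 for every state j, so by Kac's formula E[T_79] = 1/π_79 = 176.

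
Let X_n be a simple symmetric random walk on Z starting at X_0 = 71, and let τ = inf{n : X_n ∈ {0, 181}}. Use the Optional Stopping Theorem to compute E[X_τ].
E[X_τ] = 71

X_n is a martingale and τ is a bounded-mean stopping time (indeed τ is finite a.s. with bounded expectation since the walk is in a bounded region). By the OST, E[X_τ] = E[X_0] = 71. Equivalently: E[X_τ] = 181 · P(hit 181 first) + 0 · P(hit 0 first) = 181 · (71/181) = 71.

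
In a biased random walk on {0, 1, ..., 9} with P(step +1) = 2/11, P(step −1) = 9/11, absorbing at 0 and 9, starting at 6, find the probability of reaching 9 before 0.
P(hit 9 before 0) = (1 − (9/2)^6) / (1 − (9/2)^9) = 5896/537337

Let u_k denote P(reach 9 before 0 | start at k). Boundary: u_0 = 0, u_9 = 1. Recurrence: u_k = 2/11·u_{k+1} + 9/11·u_{k-1} for 1 ≤ k ≤ 8. Try u_k = A + B·r^k with r = q/p = (9/11)/(2/11) = 9/2. Substitution satisfies the recurrence; boundary conditions give:
  u_k = (1 − r^k) / (1 − r^N) = (1 − (9/2)^6) / (1 − (9/2)^9) = 5896/537337.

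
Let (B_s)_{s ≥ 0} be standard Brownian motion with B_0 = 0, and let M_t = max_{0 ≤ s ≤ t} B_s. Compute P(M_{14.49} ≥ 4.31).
P(M_{14.49} ≥ 4.31) = 2·P(B_{14.49} ≥ 4.31) = 2(1 − Φ(4.31/√14.49)) ≈ 0.2575

By the reflection principle for Brownian motion, P(M_t ≥ a) = 2 · P(B_t ≥ a) for a ≥ 0. Since B_t ~ N(0, t), P(B_t ≥ 4.31) = 1 − Φ(4.31/√t) = 1 − Φ(4.31/√14.49) = 1 − Φ(1.1323). So
  P(M_{14.49} ≥ 4.31) = 2(1 − Φ(1.1323)) ≈ 0.2575.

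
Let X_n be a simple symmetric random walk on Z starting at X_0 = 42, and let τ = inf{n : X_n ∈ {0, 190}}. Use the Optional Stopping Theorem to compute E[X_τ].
E[X_τ] = 42

X_n is a martingale and τ is a bounded-mean stopping time (indeed τ is finite a.s. with bounded expectation since the walk is in a bounded region). By the OST, E[X_τ] = E[X_0] = 42. Equivalently: E[X_τ] = 190 · P(hit 190 first) + 0 · P(hit 0 first) = 190 · (42/190) = 42.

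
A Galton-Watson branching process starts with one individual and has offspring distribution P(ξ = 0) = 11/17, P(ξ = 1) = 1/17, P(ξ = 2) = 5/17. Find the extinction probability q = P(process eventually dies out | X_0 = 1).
q = 1

Mean offspring μ = 0·11/17 + 1·1/17 + 2·5/17 = 11/17 ≤ 1. For μ ≤ 1 with offspring not concentrated at 1, the Galton-Watson process goes extinct almost surely, so q = 1.
(Algebraic check: The pgf is f(s) = 11/17 + 1/17·s + 5/17·s². The extinction probability q is the smallest fixed point of f in [0, 1]. Setting s = f(s):
  5/17·s² + (1/17 − 1)·s + 11/17 = 0
  5/17·s² − (11/17 + 5/17)·s + 11/17 = 0
which factors as (s − 1)·(5/17·s − 11/17) = 0, giving roots s = 1 and s = (11/17)/(5/17) = 11/5. Since 11/5 ≥ 1, the smallest root in [0, 1] is s = 1.)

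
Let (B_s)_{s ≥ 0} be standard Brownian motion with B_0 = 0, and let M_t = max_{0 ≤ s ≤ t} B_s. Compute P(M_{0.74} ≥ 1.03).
P(M_{0.74} ≥ 1.03) = 2·P(B_{0.74} ≥ 1.03) = 2(1 − Φ(1.03/√0.74)) ≈ 0.2312

By the reflection principle for Brownian motion, P(M_t ≥ a) = 2 · P(B_t ≥ a) for a ≥ 0. Since B_t ~ N(0, t), P(B_t ≥ 1.03) = 1 − Φ(1.03/√t) = 1 − Φ(1.03/√0.74) = 1 − Φ(1.1974). So
  P(M_{0.74} ≥ 1.03) = 2(1 − Φ(1.1974)) ≈ 0.2312.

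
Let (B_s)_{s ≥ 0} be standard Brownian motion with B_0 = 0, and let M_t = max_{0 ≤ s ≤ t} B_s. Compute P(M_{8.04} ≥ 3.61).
P(M_{8.04} ≥ 3.61) = 2·P(B_{8.04} ≥ 3.61) = 2(1 − Φ(3.61/√8.04)) ≈ 0.2030

By the reflection principle for Brownian motion, P(M_t ≥ a) = 2 · P(B_t ≥ a) for a ≥ 0. Since B_t ~ N(0, t), P(B_t ≥ 3.61) = 1 − Φ(3.61/√t) = 1 − Φ(3.61/√8.04) = 1 − Φ(1.2731). So
  P(M_{8.04} ≥ 3.61) = 2(1 − Φ(1.2731)) ≈ 0.2030.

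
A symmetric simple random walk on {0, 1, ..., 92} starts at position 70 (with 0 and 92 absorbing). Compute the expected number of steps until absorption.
E[τ | X_0 = 70] = 1540

Let v_k = E[τ | X_0 = k]. Boundary: v_0 = v_92 = 0. Recurrence: v_k = 1 + (v_{k-1} + v_{k+1})/2 for 1 ≤ k ≤ 91. The particular solution to v_k − (v_{k-1} + v_{k+1})/2 = 1 is v_k = −k^2. Adding homogeneous solution A + B k and matching boundaries gives v_k = k (92 − k). Substituting k = 70: v_70 = 70 · 22 = 1540.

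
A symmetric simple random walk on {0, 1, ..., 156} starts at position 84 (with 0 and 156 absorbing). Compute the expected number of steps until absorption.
E[τ | X_0 = 84] = 6048

Let v_k = E[τ | X_0 = k]. Boundary: v_0 = v_156 = 0. Recurrence: v_k = 1 + (v_{k-1} + v_{k+1})/2 for 1 ≤ k ≤ 155. The particular solution to v_k − (v_{k-1} + v_{k+1})/2 = 1 is v_k = −k^2. Adding homogeneous solution A + B k and matching boundaries gives v_k = k (156 − k). Substituting k = 84: v_84 = 84 · 72 = 6048.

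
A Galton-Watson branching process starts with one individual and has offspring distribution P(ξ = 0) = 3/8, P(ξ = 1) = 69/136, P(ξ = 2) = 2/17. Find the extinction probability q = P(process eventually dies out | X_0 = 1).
q = 1

Mean offspring μ = 0·3/8 + 1·69/136 + 2·2/17 = 101/136 ≤ 1. For μ ≤ 1 with offspring not concentrated at 1, the Galton-Watson process goes extinct almost surely, so q = 1.
(Algebraic check: The pgf is f(s) = 3/8 + 69/136·s + 2/17·s². The extinction probability q is the smallest fixed point of f in [0, 1]. Setting s = f(s):
  2/17·s² + (69/136 − 1)·s + 3/8 = 0
  2/17·s² − (3/8 + 2/17)·s + 3/8 = 0
which factors as (s − 1)·(2/17·s − 3/8) = 0, giving roots s = 1 and s = (3/8)/(2/17) = 51/16. Since 51/16 ≥ 1, the smallest root in [0, 1] is s = 1.)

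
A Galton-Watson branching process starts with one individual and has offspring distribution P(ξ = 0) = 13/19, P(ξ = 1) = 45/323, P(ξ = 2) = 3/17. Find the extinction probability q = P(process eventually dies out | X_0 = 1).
q = 1

Mean offspring μ = 0·13/19 + 1·45/323 + 2·3/17 = 159/323 ≤ 1. For μ ≤ 1 with offspring not concentrated at 1, the Galton-Watson process goes extinct almost surely, so q = 1.
(Algebraic check: The pgf is f(s) = 13/19 + 45/323·s + 3/17·s². The extinction probability q is the smallest fixed point of f in [0, 1]. Setting s = f(s):
  3/17·s² + (45/323 − 1)·s + 13/19 = 0
  3/17·s² − (13/19 + 3/17)·s + 13/19 = 0
which factors as (s − 1)·(3/17·s − 13/19) = 0, giving roots s = 1 and s = (13/19)/(3/17) = 221/57. Since 221/57 ≥ 1, the smallest root in [0, 1] is s = 1.)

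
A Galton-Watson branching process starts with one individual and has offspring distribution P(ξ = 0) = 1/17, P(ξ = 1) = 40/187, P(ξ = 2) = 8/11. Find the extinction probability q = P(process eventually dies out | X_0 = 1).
q = 11/136

The pgf is f(s) = 1/17 + 40/187·s + 8/11·s². The extinction probability q is the smallest fixed point of f in [0, 1]. Setting s = f(s):
  8/11·s² + (40/187 − 1)·s + 1/17 = 0
  8/11·s² − (1/17 + 8/11)·s + 1/17 = 0
which factors as (s − 1)·(8/11·s − 1/17) = 0, giving roots s = 1 and s = (1/17)/(8/11) = 11/136.
Mean offspring μ = 40/187 + 2·8/11 = 312/187 > 1 (supercritical), so q < 1. The extinction probability is the smaller root: q = (1/17)/(8/11) = 11/136.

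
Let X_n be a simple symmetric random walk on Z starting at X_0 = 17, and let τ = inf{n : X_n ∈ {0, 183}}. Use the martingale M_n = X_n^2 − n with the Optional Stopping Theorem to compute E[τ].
E[τ] = 2822

M_n = X_n^2 − n is a martingale (since E[X_{n+1}^2 | F_n] = X_n^2 + 1). By OST (τ has finite mean in a bounded region), E[M_τ] = E[M_0] = X_0^2 − 0 = 17^2 = 289. Also E[M_τ] = E[X_τ^2] − E[τ]. The walk exits at 0 or 183, with P(hit 183 first) = 17/183, so E[X_τ^2] = 183^2 · 17/183 + 0 = 3111. Thus E[τ] = E[X_τ^2] − E[M_τ] = 3111 − 289 = 2822 = 17(183 − 17) = 2822.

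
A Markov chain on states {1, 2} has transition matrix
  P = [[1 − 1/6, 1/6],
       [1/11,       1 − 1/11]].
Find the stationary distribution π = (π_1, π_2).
π_1 = 6/17, π_2 = 11/17

Solve πP = π with π_1 + π_2 = 1. From πP = π: π_1 · (1 − 1/6) + π_2 · 1/11 = π_1 ⇒ π_2 · 1/11 = π_1 · 1/6 ⇒ π_2/π_1 = (1/6)/(1/11) = 11/6. Together with π_1 + π_2 = 1:
  π_1 = (1/11)/(1/6 + 1/11) = (1/11)/(17/66) = 6/17,
  π_2 = (1/6)/(1/6 + 1/11) = (1/6)/(17/66) = 11/17.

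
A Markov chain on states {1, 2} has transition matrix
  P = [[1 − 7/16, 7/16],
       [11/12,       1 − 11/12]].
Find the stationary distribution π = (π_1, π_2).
π_1 = 44/65, π_2 = 21/65

Solve πP = π with π_1 + π_2 = 1. From πP = π: π_1 · (1 − 7/16) + π_2 · 11/12 = π_1 ⇒ π_2 · 11/12 = π_1 · 7/16 ⇒ π_2/π_1 = (7/16)/(11/12) = 21/44. Together with π_1 + π_2 = 1:
  π_1 = (11/12)/(7/16 + 11/12) = (11/12)/(65/48) = 44/65,
  π_2 = (7/16)/(7/16 + 11/12) = (7/16)/(65/48) = 21/65.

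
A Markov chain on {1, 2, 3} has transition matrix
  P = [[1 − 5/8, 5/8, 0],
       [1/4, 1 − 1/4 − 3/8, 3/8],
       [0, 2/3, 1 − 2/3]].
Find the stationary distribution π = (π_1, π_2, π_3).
π = (32/157, 80/157, 45/157)

This is a birth-death chain on three states, which satisfies detailed balance: π_1 · P_{12} = π_2 · P_{21} and π_2 · P_{23} = π_3 · P_{32}.
From π_1 · 5/8 = π_2 · 1/4: π_2/π_1 = (5/8)/(1/4) = 5/2.
From π_2 · 3/8 = π_3 · 2/3: π_3/π_2 = (3/8)/(2/3) = 9/16.
Take π_1 proportional to 1; then unnormalized π = (1, 5/2, 45/32). Normalize by dividing by the sum 157/32:
  π = (32/157, 80/157, 45/157).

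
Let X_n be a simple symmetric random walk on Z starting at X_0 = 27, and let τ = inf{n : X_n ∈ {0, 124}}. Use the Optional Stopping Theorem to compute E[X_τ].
E[X_τ] = 27

X_n is a martingale and τ is a bounded-mean stopping time (indeed τ is finite a.s. with bounded expectation since the walk is in a bounded region). By the OST, E[X_τ] = E[X_0] = 27. Equivalently: E[X_τ] = 124 · P(hit 124 first) + 0 · P(hit 0 first) = 124 · (27/124) = 27.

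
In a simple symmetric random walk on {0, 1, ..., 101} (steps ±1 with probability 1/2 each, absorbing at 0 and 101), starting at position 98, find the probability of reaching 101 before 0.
P(hit 101 before 0) = 98/101

Let u_k = P(hit 101 before 0 | start at k). Then u_0 = 0, u_101 = 1, and u_k = u_{k-1}/2 + u_{k+1}/2 for 1 ≤ k ≤ 100. This harmonic recurrence is solved by u_k = k/101, giving u_98 = 98/101.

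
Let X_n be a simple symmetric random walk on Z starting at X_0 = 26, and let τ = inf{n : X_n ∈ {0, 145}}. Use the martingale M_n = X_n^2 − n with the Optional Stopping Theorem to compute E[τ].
E[τ] = 3094

M_n = X_n^2 − n is a martingale (since E[X_{n+1}^2 | F_n] = X_n^2 + 1). By OST (τ has finite mean in a bounded region), E[M_τ] = E[M_0] = X_0^2 − 0 = 26^2 = 676. Also E[M_τ] = E[X_τ^2] − E[τ]. The walk exits at 0 or 145, with P(hit 145 first) = 26/145, so E[X_τ^2] = 145^2 · 26/145 + 0 = 3770. Thus E[τ] = E[X_τ^2] − E[M_τ] = 3770 − 676 = 3094 = 26(145 − 26) = 3094.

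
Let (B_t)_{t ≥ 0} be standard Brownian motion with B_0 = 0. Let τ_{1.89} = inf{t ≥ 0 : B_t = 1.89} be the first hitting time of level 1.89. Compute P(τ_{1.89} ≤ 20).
P(τ_{1.89} ≤ 20) = 2(1 − Φ(1.89/√20)) = 2(1 − Φ(0.4226)) ≈ 0.6726

By the reflection principle for standard BM, P(τ_b ≤ t) = 2 · P(B_t ≥ b). Since B_t ~ N(0, t), P(B_t ≥ 1.89) = 1 − Φ(1.89/√t) = 1 − Φ(1.89/√20) = 1 − Φ(0.4226) ≈ 0.33629. Doubling: P(τ_{1.89} ≤ 20) ≈ 2 · 0.33629 = 0.67258 ≈ 0.6726.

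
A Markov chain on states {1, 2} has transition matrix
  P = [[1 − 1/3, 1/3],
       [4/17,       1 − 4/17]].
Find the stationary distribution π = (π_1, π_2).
π_1 = 12/29, π_2 = 17/29

Solve πP = π with π_1 + π_2 = 1. From πP = π: π_1 · (1 − 1/3) + π_2 · 4/17 = π_1 ⇒ π_2 · 4/17 = π_1 · 1/3 ⇒ π_2/π_1 = (1/3)/(4/17) = 17/12. Together with π_1 + π_2 = 1:
  π_1 = (4/17)/(1/3 + 4/17) = (4/17)/(29/51) = 12/29,
  π_2 = (1/3)/(1/3 + 4/17) = (1/3)/(29/51) = 17/29.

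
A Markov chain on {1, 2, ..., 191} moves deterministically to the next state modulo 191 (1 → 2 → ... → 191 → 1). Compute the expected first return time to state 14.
E[T_14 | X_0 = 14] = 191

The chain cycles deterministically, so starting at state 14 it returns in exactly 191 steps. Equivalently, the stationary distribution is uniform π_j = 1/191 for every state j, so by Kac's formula E[T_14] = 1/π_14 = 191.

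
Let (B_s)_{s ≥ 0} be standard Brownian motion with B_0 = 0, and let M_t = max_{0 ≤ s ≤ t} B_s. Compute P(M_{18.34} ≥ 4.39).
P(M_{18.34} ≥ 4.39) = 2·P(B_{18.34} ≥ 4.39) = 2(1 − Φ(4.39/√18.34)) ≈ 0.3053

By the reflection principle for Brownian motion, P(M_t ≥ a) = 2 · P(B_t ≥ a) for a ≥ 0. Since B_t ~ N(0, t), P(B_t ≥ 4.39) = 1 − Φ(4.39/√t) = 1 − Φ(4.39/√18.34) = 1 − Φ(1.0251). So
  P(M_{18.34} ≥ 4.39) = 2(1 − Φ(1.0251)) ≈ 0.3053.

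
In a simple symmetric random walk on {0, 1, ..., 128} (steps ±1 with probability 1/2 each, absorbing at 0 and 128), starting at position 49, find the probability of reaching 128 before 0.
P(hit 128 before 0) = 49/128

Let u_k = P(hit 128 before 0 | start at k). Then u_0 = 0, u_128 = 1, and u_k = u_{k-1}/2 + u_{k+1}/2 for 1 ≤ k ≤ 127. This harmonic recurrence is solved by u_k = k/128, giving u_49 = 49/128.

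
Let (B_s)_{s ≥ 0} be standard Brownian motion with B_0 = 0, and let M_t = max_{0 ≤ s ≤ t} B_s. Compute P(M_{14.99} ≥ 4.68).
P(M_{14.99} ≥ 4.68) = 2·P(B_{14.99} ≥ 4.68) = 2(1 − Φ(4.68/√14.99)) ≈ 0.2267

By the reflection principle for Brownian motion, P(M_t ≥ a) = 2 · P(B_t ≥ a) for a ≥ 0. Since B_t ~ N(0, t), P(B_t ≥ 4.68) = 1 − Φ(4.68/√t) = 1 − Φ(4.68/√14.99) = 1 − Φ(1.2088). So
  P(M_{14.99} ≥ 4.68) = 2(1 − Φ(1.2088)) ≈ 0.2267.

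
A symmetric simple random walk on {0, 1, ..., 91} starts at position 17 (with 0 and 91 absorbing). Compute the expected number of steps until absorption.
E[τ | X_0 = 17] = 1258

Let v_k = E[τ | X_0 = k]. Boundary: v_0 = v_91 = 0. Recurrence: v_k = 1 + (v_{k-1} + v_{k+1})/2 for 1 ≤ k ≤ 90. The particular solution to v_k − (v_{k-1} + v_{k+1})/2 = 1 is v_k = −k^2. Adding homogeneous solution A + B k and matching boundaries gives v_k = k (91 − k). Substituting k = 17: v_17 = 17 · 74 = 1258.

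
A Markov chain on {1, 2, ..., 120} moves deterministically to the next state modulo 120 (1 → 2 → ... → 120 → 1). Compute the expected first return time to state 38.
E[T_38 | X_0 = 38] = 120

The chain cycles deterministically, so starting at state 38 it returns in exactly 120 steps. Equivalently, the stationary distribution is uniform π_j = 1/120 for every state j, so by Kac's formula E[T_38] = 1/π_38 = 120.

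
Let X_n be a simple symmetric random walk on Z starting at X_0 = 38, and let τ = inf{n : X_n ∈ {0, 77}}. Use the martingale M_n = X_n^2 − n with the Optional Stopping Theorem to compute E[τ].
E[τ] = 1482

M_n = X_n^2 − n is a martingale (since E[X_{n+1}^2 | F_n] = X_n^2 + 1). By OST (τ has finite mean in a bounded region), E[M_τ] = E[M_0] = X_0^2 − 0 = 38^2 = 1444. Also E[M_τ] = E[X_τ^2] − E[τ]. The walk exits at 0 or 77, with P(hit 77 first) = 38/77, so E[X_τ^2] = 77^2 · 38/77 + 0 = 2926. Thus E[τ] = E[X_τ^2] − E[M_τ] = 2926 − 1444 = 1482 = 38(77 − 38) = 1482.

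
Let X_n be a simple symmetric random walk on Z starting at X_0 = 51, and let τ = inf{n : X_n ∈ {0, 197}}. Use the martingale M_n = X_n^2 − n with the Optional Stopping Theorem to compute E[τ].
E[τ] = 7446

M_n = X_n^2 − n is a martingale (since E[X_{n+1}^2 | F_n] = X_n^2 + 1). By OST (τ has finite mean in a bounded region), E[M_τ] = E[M_0] = X_0^2 − 0 = 51^2 = 2601. Also E[M_τ] = E[X_τ^2] − E[τ]. The walk exits at 0 or 197, with P(hit 197 first) = 51/197, so E[X_τ^2] = 197^2 · 51/197 + 0 = 10047. Thus E[τ] = E[X_τ^2] − E[M_τ] = 10047 − 2601 = 7446 = 51(197 − 51) = 7446.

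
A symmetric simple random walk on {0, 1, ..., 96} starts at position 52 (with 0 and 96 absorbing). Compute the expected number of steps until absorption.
E[τ | X_0 = 52] = 2288

Let v_k = E[τ | X_0 = k]. Boundary: v_0 = v_96 = 0. Recurrence: v_k = 1 + (v_{k-1} + v_{k+1})/2 for 1 ≤ k ≤ 95. The particular solution to v_k − (v_{k-1} + v_{k+1})/2 = 1 is v_k = −k^2. Adding homogeneous solution A + B k and matching boundaries gives v_k = k (96 − k). Substituting k = 52: v_52 = 52 · 44 = 2288.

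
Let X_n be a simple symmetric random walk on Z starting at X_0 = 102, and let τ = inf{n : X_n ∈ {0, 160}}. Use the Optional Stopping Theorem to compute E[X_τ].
E[X_τ] = 102

X_n is a martingale and τ is a bounded-mean stopping time (indeed τ is finite a.s. with bounded expectation since the walk is in a bounded region). By the OST, E[X_τ] = E[X_0] = 102. Equivalently: E[X_τ] = 160 · P(hit 160 first) + 0 · P(hit 0 first) = 160 · (102/160) = 102.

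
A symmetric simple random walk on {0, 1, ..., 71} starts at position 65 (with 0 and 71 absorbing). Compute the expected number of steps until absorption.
E[τ | X_0 = 65] = 390

Let v_k = E[τ | X_0 = k]. Boundary: v_0 = v_71 = 0. Recurrence: v_k = 1 + (v_{k-1} + v_{k+1})/2 for 1 ≤ k ≤ 70. The particular solution to v_k − (v_{k-1} + v_{k+1})/2 = 1 is v_k = −k^2. Adding homogeneous solution A + B k and matching boundaries gives v_k = k (71 − k). Substituting k = 65: v_65 = 65 · 6 = 390.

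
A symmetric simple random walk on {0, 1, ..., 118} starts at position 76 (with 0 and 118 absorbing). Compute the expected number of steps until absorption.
E[τ | X_0 = 76] = 3192

Let v_k = E[τ | X_0 = k]. Boundary: v_0 = v_118 = 0. Recurrence: v_k = 1 + (v_{k-1} + v_{k+1})/2 for 1 ≤ k ≤ 117. The particular solution to v_k − (v_{k-1} + v_{k+1})/2 = 1 is v_k = −k^2. Adding homogeneous solution A + B k and matching boundaries gives v_k = k (118 − k). Substituting k = 76: v_76 = 76 · 42 = 3192.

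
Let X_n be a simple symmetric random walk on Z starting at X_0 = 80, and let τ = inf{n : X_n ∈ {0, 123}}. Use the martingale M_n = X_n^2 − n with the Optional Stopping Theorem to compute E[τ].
E[τ] = 3440

M_n = X_n^2 − n is a martingale (since E[X_{n+1}^2 | F_n] = X_n^2 + 1). By OST (τ has finite mean in a bounded region), E[M_τ] = E[M_0] = X_0^2 − 0 = 80^2 = 6400. Also E[M_τ] = E[X_τ^2] − E[τ]. The walk exits at 0 or 123, with P(hit 123 first) = 80/123, so E[X_τ^2] = 123^2 · 80/123 + 0 = 9840. Thus E[τ] = E[X_τ^2] − E[M_τ] = 9840 − 6400 = 3440 = 80(123 − 80) = 3440.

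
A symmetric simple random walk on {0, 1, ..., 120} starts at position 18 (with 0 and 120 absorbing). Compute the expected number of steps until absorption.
E[τ | X_0 = 18] = 1836

Let v_k = E[τ | X_0 = k]. Boundary: v_0 = v_120 = 0. Recurrence: v_k = 1 + (v_{k-1} + v_{k+1})/2 for 1 ≤ k ≤ 119. The particular solution to v_k − (v_{k-1} + v_{k+1})/2 = 1 is v_k = −k^2. Adding homogeneous solution A + B k and matching boundaries gives v_k = k (120 − k). Substituting k = 18: v_18 = 18 · 102 = 1836.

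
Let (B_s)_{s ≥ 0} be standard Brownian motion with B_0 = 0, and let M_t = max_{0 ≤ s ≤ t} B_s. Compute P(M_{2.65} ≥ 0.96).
P(M_{2.65} ≥ 0.96) = 2·P(B_{2.65} ≥ 0.96) = 2(1 − Φ(0.96/√2.65)) ≈ 0.5554

By the reflection principle for Brownian motion, P(M_t ≥ a) = 2 · P(B_t ≥ a) for a ≥ 0. Since B_t ~ N(0, t), P(B_t ≥ 0.96) = 1 − Φ(0.96/√t) = 1 − Φ(0.96/√2.65) = 1 − Φ(0.5897). So
  P(M_{2.65} ≥ 0.96) = 2(1 − Φ(0.5897)) ≈ 0.5554.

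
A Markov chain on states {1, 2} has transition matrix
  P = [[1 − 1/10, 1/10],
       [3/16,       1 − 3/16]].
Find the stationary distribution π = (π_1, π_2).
π_1 = 15/23, π_2 = 8/23

Solve πP = π with π_1 + π_2 = 1. From πP = π: π_1 · (1 − 1/10) + π_2 · 3/16 = π_1 ⇒ π_2 · 3/16 = π_1 · 1/10 ⇒ π_2/π_1 = (1/10)/(3/16) = 8/15. Together with π_1 + π_2 = 1:
  π_1 = (3/16)/(1/10 + 3/16) = (3/16)/(23/80) = 15/23,
  π_2 = (1/10)/(1/10 + 3/16) = (1/10)/(23/80) = 8/23.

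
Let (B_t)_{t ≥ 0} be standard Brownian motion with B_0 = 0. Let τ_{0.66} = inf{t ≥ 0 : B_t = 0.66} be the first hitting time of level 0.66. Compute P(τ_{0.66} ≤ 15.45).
P(τ_{0.66} ≤ 15.45) = 2(1 − Φ(0.66/√15.45)) = 2(1 − Φ(0.1679)) ≈ 0.8667

By the reflection principle for standard BM, P(τ_b ≤ t) = 2 · P(B_t ≥ b). Since B_t ~ N(0, t), P(B_t ≥ 0.66) = 1 − Φ(0.66/√t) = 1 − Φ(0.66/√15.45) = 1 − Φ(0.1679) ≈ 0.43333. Doubling: P(τ_{0.66} ≤ 15.45) ≈ 2 · 0.43333 = 0.86666 ≈ 0.8667.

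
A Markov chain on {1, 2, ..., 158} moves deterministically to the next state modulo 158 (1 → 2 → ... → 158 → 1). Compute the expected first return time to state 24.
E[T_24 | X_0 = 24] = 158

The chain cycles deterministically, so starting at state 24 it returns in exactly 158 steps. Equivalently, the stationary distribution is uniform π_j = 1/158 for every state j, so by Kac's formula E[T_24] = 1/π_24 = 158.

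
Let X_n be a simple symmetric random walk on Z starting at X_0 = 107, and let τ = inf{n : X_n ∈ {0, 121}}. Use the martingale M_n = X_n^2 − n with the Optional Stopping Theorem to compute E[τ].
E[τ] = 1498

M_n = X_n^2 − n is a martingale (since E[X_{n+1}^2 | F_n] = X_n^2 + 1). By OST (τ has finite mean in a bounded region), E[M_τ] = E[M_0] = X_0^2 − 0 = 107^2 = 11449. Also E[M_τ] = E[X_τ^2] − E[τ]. The walk exits at 0 or 121, with P(hit 121 first) = 107/121, so E[X_τ^2] = 121^2 · 107/121 + 0 = 12947. Thus E[τ] = E[X_τ^2] − E[M_τ] = 12947 − 11449 = 1498 = 107(121 − 107) = 1498.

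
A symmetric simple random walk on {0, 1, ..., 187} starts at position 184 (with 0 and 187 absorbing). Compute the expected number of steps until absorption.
E[τ | X_0 = 184] = 552

Let v_k = E[τ | X_0 = k]. Boundary: v_0 = v_187 = 0. Recurrence: v_k = 1 + (v_{k-1} + v_{k+1})/2 for 1 ≤ k ≤ 186. The particular solution to v_k − (v_{k-1} + v_{k+1})/2 = 1 is v_k = −k^2. Adding homogeneous solution A + B k and matching boundaries gives v_k = k (187 − k). Substituting k = 184: v_184 = 184 · 3 = 552.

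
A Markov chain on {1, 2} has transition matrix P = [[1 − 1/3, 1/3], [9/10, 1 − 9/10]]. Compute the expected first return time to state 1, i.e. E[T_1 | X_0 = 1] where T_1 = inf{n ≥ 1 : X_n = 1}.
E[T_1 | X_0 = 1] = 1/π_1 = 37/27

For an irreducible recurrent Markov chain with stationary distribution π, E[T_i | X_0 = i] = 1/π_i (Kac's formula). Here π_1 = (9/10)/(1/3 + 9/10) = (9/10)/(37/30) = 27/37, so E[T_1 | X_0 = 1] = 1/π_1 = (1/3 + 9/10)/(9/10) = (37/30)/(9/10) = 37/27.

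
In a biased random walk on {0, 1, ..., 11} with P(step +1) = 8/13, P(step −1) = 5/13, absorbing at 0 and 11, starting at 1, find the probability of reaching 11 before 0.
P(hit 11 before 0) = (1 − (5/8)^1) / (1 − (5/8)^11) = 1073741824/2847035489

Let u_k denote P(reach 11 before 0 | start at k). Boundary: u_0 = 0, u_11 = 1. Recurrence: u_k = 8/13·u_{k+1} + 5/13·u_{k-1} for 1 ≤ k ≤ 10. Try u_k = A + B·r^k with r = q/p = (5/13)/(8/13) = 5/8. Substitution satisfies the recurrence; boundary conditions give:
  u_k = (1 − r^k) / (1 − r^N) = (1 − (5/8)^1) / (1 − (5/8)^11) = 1073741824/2847035489.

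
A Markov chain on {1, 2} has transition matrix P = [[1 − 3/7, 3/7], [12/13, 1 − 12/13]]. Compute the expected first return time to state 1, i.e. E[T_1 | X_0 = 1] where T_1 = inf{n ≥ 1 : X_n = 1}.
E[T_1 | X_0 = 1] = 1/π_1 = 41/28

For an irreducible recurrent Markov chain with stationary distribution π, E[T_i | X_0 = i] = 1/π_i (Kac's formula). Here π_1 = (12/13)/(3/7 + 12/13) = (12/13)/(123/91) = 28/41, so E[T_1 | X_0 = 1] = 1/π_1 = (3/7 + 12/13)/(12/13) = (123/91)/(12/13) = 41/28.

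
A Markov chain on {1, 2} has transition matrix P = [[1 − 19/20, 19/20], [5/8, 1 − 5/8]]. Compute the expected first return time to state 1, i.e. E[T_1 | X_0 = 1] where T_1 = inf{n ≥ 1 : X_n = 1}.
E[T_1 | X_0 = 1] = 1/π_1 = 63/25

For an irreducible recurrent Markov chain with stationary distribution π, E[T_i | X_0 = i] = 1/π_i (Kac's formula). Here π_1 = (5/8)/(19/20 + 5/8) = (5/8)/(63/40) = 25/63, so E[T_1 | X_0 = 1] = 1/π_1 = (19/20 + 5/8)/(5/8) = (63/40)/(5/8) = 63/25.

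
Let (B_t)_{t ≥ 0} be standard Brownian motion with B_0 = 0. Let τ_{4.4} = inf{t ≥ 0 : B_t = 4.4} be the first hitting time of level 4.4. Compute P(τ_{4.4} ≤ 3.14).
P(τ_{4.4} ≤ 3.14) = 2(1 − Φ(4.4/√3.14)) = 2(1 − Φ(2.4831)) ≈ 0.0130

By the reflection principle for standard BM, P(τ_b ≤ t) = 2 · P(B_t ≥ b). Since B_t ~ N(0, t), P(B_t ≥ 4.4) = 1 − Φ(4.4/√t) = 1 − Φ(4.4/√3.14) = 1 − Φ(2.4831) ≈ 0.00651. Doubling: P(τ_{4.4} ≤ 3.14) ≈ 2 · 0.00651 = 0.01302 ≈ 0.0130.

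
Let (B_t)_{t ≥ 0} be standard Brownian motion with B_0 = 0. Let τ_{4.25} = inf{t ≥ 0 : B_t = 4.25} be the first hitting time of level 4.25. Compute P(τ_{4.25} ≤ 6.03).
P(τ_{4.25} ≤ 6.03) = 2(1 − Φ(4.25/√6.03)) = 2(1 − Φ(1.7307)) ≈ 0.0835

By the reflection principle for standard BM, P(τ_b ≤ t) = 2 · P(B_t ≥ b). Since B_t ~ N(0, t), P(B_t ≥ 4.25) = 1 − Φ(4.25/√t) = 1 − Φ(4.25/√6.03) = 1 − Φ(1.7307) ≈ 0.04175. Doubling: P(τ_{4.25} ≤ 6.03) ≈ 2 · 0.04175 = 0.08350 ≈ 0.0835.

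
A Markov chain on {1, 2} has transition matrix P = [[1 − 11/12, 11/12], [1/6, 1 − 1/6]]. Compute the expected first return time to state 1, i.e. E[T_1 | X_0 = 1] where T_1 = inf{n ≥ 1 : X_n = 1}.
E[T_1 | X_0 = 1] = 1/π_1 = 13/2

For an irreducible recurrent Markov chain with stationary distribution π, E[T_i | X_0 = i] = 1/π_i (Kac's formula). Here π_1 = (1/6)/(11/12 + 1/6) = (1/6)/(13/12) = 2/13, so E[T_1 | X_0 = 1] = 1/π_1 = (11/12 + 1/6)/(1/6) = (13/12)/(1/6) = 13/2.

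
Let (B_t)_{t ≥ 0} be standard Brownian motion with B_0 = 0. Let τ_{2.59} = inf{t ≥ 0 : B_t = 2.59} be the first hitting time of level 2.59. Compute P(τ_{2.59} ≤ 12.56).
P(τ_{2.59} ≤ 12.56) = 2(1 − Φ(2.59/√12.56)) = 2(1 − Φ(0.7308)) ≈ 0.4649

By the reflection principle for standard BM, P(τ_b ≤ t) = 2 · P(B_t ≥ b). Since B_t ~ N(0, t), P(B_t ≥ 2.59) = 1 − Φ(2.59/√t) = 1 − Φ(2.59/√12.56) = 1 − Φ(0.7308) ≈ 0.23245. Doubling: P(τ_{2.59} ≤ 12.56) ≈ 2 · 0.23245 = 0.46490 ≈ 0.4649.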